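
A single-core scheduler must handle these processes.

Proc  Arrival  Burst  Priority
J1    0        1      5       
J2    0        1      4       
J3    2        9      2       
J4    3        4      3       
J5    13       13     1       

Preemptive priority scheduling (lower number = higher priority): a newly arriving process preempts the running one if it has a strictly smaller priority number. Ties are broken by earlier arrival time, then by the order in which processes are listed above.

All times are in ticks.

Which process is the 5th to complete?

Timeline: | J2 0-1 | J1 1-2 | J3 2-11 | J4 11-13 | J5 13-26 | J4 26-28 |
Completion: J1=2  J2=1  J3=11  J4=28  J5=26
Finish order: J2 → J1 → J3 → J5 → J4

J4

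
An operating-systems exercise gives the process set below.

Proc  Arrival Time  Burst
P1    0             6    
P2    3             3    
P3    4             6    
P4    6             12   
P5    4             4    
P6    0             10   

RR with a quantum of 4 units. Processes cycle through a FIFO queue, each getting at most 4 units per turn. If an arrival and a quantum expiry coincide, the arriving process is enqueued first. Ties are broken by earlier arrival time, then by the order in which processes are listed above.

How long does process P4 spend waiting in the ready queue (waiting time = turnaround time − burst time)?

Timeline: | P1 0-4 | P6 4-8 | P2 8-11 | P3 11-15 | P5 15-19 | P1 19-21 | P4 21-25 | P6 25-29 | P3 29-31 | P4 31-35 | P6 35-37 | P4 37-41 |
Completion: P1=21  P2=11  P3=31  P4=41  P5=19  P6=37
Waiting(P4) = turnaround − burst = 35 − 12 = 23

23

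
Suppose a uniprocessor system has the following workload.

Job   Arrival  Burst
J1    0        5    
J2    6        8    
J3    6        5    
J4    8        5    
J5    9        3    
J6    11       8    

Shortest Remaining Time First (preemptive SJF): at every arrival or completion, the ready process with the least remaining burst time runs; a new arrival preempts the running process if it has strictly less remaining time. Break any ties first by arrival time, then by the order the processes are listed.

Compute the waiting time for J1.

0

Schedule: | J1 0-5 | idle 5-6 | J3 6-11 | J5 11-14 | J4 14-19 | J2 19-27 | J6 27-35 |
Completion: J1=5  J2=27  J3=11  J4=19  J5=14  J6=35
Waiting(J1) = turnaround − burst = 5 − 5 = 0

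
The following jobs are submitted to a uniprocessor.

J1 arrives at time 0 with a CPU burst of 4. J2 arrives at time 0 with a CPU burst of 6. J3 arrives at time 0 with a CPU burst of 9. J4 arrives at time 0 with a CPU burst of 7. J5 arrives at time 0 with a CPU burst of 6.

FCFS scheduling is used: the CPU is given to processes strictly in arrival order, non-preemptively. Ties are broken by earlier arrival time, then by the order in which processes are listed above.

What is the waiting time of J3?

Gantt: | J1 0-4 | J2 4-10 | J3 10-19 | J4 19-26 | J5 26-32 |
Completion: J1=4  J2=10  J3=19  J4=26  J5=32
Waiting(J3) = turnaround − burst = 19 − 9 = 10

10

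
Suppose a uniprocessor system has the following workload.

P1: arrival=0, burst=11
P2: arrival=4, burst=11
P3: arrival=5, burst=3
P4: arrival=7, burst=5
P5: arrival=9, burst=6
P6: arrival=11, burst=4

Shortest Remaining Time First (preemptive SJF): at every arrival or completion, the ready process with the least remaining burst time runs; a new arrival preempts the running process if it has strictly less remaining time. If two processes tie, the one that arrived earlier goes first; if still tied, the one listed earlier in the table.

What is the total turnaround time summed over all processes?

Timeline: | P1 0-5 | P3 5-8 | P4 8-13 | P6 13-17 | P1 17-23 | P5 23-29 | P2 29-40 |
Completion: P1=23  P2=40  P3=8  P4=13  P5=29  P6=17
Turnaround = completion − arrival: P1=23, P2=36, P3=3, P4=6, P5=20, P6=6
Total turnaround = 23 + 36 + 3 + 6 + 20 + 6 = 94

94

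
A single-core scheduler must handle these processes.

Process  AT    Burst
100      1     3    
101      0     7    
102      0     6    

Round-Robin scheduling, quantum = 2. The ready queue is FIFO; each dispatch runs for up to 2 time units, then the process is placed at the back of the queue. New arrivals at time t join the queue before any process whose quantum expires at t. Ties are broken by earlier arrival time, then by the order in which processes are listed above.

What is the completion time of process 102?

Schedule: | 101 0-2 | 102 2-4 | 100 4-6 | 101 6-8 | 102 8-10 | 100 10-11 | 101 11-13 | 102 13-15 | 101 15-16 |
Completion: 100=11  101=16  102=15

15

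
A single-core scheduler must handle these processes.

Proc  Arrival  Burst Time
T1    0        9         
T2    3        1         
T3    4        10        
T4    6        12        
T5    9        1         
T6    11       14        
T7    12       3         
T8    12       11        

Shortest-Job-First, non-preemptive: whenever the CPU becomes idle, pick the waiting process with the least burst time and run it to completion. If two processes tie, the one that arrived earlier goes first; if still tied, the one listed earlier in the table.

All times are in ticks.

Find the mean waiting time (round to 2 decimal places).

12.50

Schedule: | T1 0-9 | T2 9-10 | T5 10-11 | T3 11-21 | T7 21-24 | T8 24-35 | T4 35-47 | T6 47-61 |
Completion: T1=9  T2=10  T3=21  T4=47  T5=11  T6=61  T7=24  T8=35
Waiting times: T1=0, T2=6, T3=7, T4=29, T5=1, T6=36, T7=9, T8=12
Average waiting = (0+6+7+29+1+36+9+12) / 8 = 100/8 = 12.50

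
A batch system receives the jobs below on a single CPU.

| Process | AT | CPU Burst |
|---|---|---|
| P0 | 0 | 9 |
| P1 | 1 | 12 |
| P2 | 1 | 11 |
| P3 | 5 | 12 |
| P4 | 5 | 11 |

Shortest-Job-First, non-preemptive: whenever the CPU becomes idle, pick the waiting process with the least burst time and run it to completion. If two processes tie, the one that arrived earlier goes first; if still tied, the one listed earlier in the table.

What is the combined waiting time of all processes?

Timeline: | P0 0-9 | P2 9-20 | P4 20-31 | P1 31-43 | P3 43-55 |
Completion: P0=9  P1=43  P2=20  P3=55  P4=31
Turnaround (C−A): P0=9  P1=42  P2=19  P3=50  P4=26
Waiting = turnaround − burst: P0=0, P1=30, P2=8, P3=38, P4=15
Total waiting = 0 + 30 + 8 + 38 + 15 = 91

91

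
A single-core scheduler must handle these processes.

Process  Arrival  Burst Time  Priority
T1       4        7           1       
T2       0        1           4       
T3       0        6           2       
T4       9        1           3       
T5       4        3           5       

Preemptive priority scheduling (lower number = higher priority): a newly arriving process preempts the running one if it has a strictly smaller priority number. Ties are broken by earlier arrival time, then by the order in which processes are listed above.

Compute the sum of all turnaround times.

Gantt: | T3 0-4 | T1 4-11 | T3 11-13 | T4 13-14 | T2 14-15 | T5 15-18 |
Completion: T1=11  T2=15  T3=13  T4=14  T5=18
Turnaround = completion − arrival: T1=7, T2=15, T3=13, T4=5, T5=14
Total turnaround = 7 + 15 + 13 + 5 + 14 = 54

54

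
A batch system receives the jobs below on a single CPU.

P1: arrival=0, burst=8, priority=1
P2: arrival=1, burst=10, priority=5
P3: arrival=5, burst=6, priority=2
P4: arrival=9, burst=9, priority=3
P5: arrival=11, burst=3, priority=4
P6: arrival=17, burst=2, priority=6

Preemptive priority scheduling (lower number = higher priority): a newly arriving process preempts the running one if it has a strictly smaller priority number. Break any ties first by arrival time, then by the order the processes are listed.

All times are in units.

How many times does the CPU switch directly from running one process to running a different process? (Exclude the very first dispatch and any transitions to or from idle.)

Timeline: | P1 0-8 | P3 8-14 | P4 14-23 | P5 23-26 | P2 26-36 | P6 36-38 |
Completion: P1=8  P2=36  P3=14  P4=23  P5=26  P6=38
Turnaround (C−A): P1=8  P2=35  P3=9  P4=14  P5=15  P6=21

5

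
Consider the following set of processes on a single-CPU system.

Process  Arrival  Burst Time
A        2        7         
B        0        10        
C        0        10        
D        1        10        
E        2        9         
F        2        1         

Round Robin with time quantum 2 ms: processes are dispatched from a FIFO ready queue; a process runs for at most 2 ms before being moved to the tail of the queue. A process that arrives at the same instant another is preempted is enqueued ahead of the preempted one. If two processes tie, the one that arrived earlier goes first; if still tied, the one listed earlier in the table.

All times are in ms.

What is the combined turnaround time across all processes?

221

Gantt: | B 0-2 | C 2-4 | D 4-6 | A 6-8 | E 8-10 | F 10-11 | B 11-13 | C 13-15 | D 15-17 | A 17-19 | E 19-21 | B 21-23 | C 23-25 | D 25-27 | A 27-29 | E 29-31 | B 31-33 | C 33-35 | D 35-37 | A 37-38 | E 38-40 | B 40-42 | C 42-44 | D 44-46 | E 46-47 |
Completion: A=38  B=42  C=44  D=46  E=47  F=11
Turnaround = completion − arrival: A=36, B=42, C=44, D=45, E=45, F=9
Total turnaround = 36 + 42 + 44 + 45 + 45 + 9 = 221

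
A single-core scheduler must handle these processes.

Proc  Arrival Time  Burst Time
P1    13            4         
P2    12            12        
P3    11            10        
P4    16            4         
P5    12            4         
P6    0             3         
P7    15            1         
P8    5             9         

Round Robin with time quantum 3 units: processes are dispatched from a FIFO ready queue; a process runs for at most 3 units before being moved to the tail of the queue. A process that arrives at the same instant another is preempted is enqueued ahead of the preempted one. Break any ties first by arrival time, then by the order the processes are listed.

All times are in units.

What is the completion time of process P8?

Timeline: | P6 0-3 | idle 3-5 | P8 5-11 | P3 11-14 | P8 14-17 | P2 17-20 | P5 20-23 | P1 23-26 | P3 26-29 | P7 29-30 | P4 30-33 | P2 33-36 | P5 36-37 | P1 37-38 | P3 38-41 | P4 41-42 | P2 42-45 | P3 45-46 | P2 46-49 |
Completion: P1=38  P2=49  P3=46  P4=42  P5=37  P6=3  P7=30  P8=17
Turnaround (C−A): P1=25  P2=37  P3=35  P4=26  P5=25  P6=3  P7=15  P8=12

17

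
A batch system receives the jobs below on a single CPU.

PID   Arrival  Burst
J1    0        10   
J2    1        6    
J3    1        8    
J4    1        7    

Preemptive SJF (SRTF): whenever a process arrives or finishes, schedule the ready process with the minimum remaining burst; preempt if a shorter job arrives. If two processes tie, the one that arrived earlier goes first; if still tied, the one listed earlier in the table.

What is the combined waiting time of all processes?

Schedule: | J1 0-1 | J2 1-7 | J4 7-14 | J3 14-22 | J1 22-31 |
Completion: J1=31  J2=7  J3=22  J4=14
Turnaround (C−A): J1=31  J2=6  J3=21  J4=13
Waiting = turnaround − burst: J1=21, J2=0, J3=13, J4=6
Total waiting = 21 + 0 + 13 + 6 = 40

40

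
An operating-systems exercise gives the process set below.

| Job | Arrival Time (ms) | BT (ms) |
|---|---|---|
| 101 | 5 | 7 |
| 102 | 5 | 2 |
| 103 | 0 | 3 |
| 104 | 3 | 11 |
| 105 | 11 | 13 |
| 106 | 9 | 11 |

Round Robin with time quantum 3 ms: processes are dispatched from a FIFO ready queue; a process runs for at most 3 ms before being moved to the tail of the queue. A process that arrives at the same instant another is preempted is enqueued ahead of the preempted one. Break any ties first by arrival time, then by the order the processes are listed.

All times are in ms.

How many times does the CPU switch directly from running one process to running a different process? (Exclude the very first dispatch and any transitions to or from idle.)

Timeline: | 103 0-3 | 104 3-6 | 101 6-9 | 102 9-11 | 104 11-14 | 106 14-17 | 101 17-20 | 105 20-23 | 104 23-26 | 106 26-29 | 101 29-30 | 105 30-33 | 104 33-35 | 106 35-38 | 105 38-41 | 106 41-43 | 105 43-47 |
Completion: 101=30  102=11  103=3  104=35  105=47  106=43
Turnaround (C−A): 101=25  102=6  103=3  104=32  105=36  106=34

16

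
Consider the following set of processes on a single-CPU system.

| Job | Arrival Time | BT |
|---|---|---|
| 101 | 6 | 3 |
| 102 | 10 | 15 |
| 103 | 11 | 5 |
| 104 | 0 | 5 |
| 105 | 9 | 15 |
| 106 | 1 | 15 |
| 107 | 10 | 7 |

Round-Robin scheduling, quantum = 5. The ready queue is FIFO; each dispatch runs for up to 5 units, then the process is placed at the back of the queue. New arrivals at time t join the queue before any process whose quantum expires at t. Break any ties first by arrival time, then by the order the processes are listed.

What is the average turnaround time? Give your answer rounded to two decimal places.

34.14

Gantt: | 104 0-5 | 106 5-10 | 101 10-13 | 105 13-18 | 102 18-23 | 107 23-28 | 106 28-33 | 103 33-38 | 105 38-43 | 102 43-48 | 107 48-50 | 106 50-55 | 105 55-60 | 102 60-65 |
Completion: 101=13  102=65  103=38  104=5  105=60  106=55  107=50
Turnaround times: 101=7, 102=55, 103=27, 104=5, 105=51, 106=54, 107=40
Average turnaround = (7+55+27+5+51+54+40) / 7 = 239/7 = 34.14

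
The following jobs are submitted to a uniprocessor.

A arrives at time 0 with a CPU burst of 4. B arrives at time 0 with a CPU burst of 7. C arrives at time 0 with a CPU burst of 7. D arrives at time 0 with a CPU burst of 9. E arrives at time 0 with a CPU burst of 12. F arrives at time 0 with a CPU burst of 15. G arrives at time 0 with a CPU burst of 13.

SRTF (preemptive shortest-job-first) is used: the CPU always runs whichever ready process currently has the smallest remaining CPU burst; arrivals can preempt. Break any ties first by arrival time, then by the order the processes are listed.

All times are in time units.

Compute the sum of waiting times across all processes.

Gantt: | A 0-4 | B 4-11 | C 11-18 | D 18-27 | E 27-39 | G 39-52 | F 52-67 |
Completion: A=4  B=11  C=18  D=27  E=39  F=67  G=52
Turnaround (C−A): A=4  B=11  C=18  D=27  E=39  F=67  G=52
Waiting = turnaround − burst: A=0, B=4, C=11, D=18, E=27, F=52, G=39
Total waiting = 0 + 4 + 11 + 18 + 27 + 52 + 39 = 151

151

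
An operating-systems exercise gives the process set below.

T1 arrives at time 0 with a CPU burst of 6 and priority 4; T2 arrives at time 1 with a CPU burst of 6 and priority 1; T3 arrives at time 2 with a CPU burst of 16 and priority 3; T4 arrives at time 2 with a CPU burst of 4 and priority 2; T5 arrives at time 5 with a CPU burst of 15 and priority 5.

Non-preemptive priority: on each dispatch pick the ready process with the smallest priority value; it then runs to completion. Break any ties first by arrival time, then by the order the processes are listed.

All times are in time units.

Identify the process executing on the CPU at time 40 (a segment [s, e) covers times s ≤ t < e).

T5

Gantt: | T1 0-6 | T2 6-12 | T4 12-16 | T3 16-32 | T5 32-47 |
Completion: T1=6  T2=12  T3=32  T4=16  T5=47
Turnaround (C−A): T1=6  T2=11  T3=30  T4=14  T5=42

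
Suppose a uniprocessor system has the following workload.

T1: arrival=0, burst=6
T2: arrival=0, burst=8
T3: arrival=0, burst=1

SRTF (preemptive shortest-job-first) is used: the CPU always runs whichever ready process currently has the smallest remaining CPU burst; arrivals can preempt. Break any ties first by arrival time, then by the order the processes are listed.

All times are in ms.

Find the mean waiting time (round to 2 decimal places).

2.67

Gantt: | T3 0-1 | T1 1-7 | T2 7-15 |
Completion: T1=7  T2=15  T3=1
Turnaround (C−A): T1=7  T2=15  T3=1
Waiting times: T1=1, T2=7, T3=0
Average waiting = (1+7+0) / 3 = 8/3 = 2.67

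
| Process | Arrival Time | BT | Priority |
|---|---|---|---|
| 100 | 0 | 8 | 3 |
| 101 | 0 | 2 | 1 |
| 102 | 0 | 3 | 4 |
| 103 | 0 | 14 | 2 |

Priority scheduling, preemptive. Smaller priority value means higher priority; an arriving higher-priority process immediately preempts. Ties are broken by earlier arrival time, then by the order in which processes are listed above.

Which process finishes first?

Timeline: | 101 0-2 | 103 2-16 | 100 16-24 | 102 24-27 |
Completion: 100=24  101=2  102=27  103=16
Turnaround (C−A): 100=24  101=2  102=27  103=16
Finish order: 101 → 103 → 100 → 102

101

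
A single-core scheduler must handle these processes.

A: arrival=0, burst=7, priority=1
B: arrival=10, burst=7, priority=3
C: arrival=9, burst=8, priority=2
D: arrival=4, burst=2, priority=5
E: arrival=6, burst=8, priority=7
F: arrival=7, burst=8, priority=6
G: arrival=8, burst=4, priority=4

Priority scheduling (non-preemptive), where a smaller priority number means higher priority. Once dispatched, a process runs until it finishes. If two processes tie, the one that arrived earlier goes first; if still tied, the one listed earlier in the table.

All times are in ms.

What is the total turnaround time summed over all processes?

Gantt: | A 0-7 | D 7-9 | C 9-17 | B 17-24 | G 24-28 | F 28-36 | E 36-44 |
Completion: A=7  B=24  C=17  D=9  E=44  F=36  G=28
Turnaround (C−A): A=7  B=14  C=8  D=5  E=38  F=29  G=20
Turnaround = completion − arrival: A=7, B=14, C=8, D=5, E=38, F=29, G=20
Total turnaround = 7 + 14 + 8 + 5 + 38 + 29 + 20 = 121

121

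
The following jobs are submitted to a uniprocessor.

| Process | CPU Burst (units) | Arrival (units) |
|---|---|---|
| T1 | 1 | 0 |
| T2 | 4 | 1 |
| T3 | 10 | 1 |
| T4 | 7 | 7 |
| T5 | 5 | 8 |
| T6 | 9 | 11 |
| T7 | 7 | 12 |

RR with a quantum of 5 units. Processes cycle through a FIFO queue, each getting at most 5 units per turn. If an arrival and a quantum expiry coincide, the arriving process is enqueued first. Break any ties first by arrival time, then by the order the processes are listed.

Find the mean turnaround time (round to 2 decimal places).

18.86

Timeline: | T1 0-1 | T2 1-5 | T3 5-10 | T4 10-15 | T5 15-20 | T3 20-25 | T6 25-30 | T7 30-35 | T4 35-37 | T6 37-41 | T7 41-43 |
Completion: T1=1  T2=5  T3=25  T4=37  T5=20  T6=41  T7=43
Turnaround (C−A): T1=1  T2=4  T3=24  T4=30  T5=12  T6=30  T7=31
Turnaround times: T1=1, T2=4, T3=24, T4=30, T5=12, T6=30, T7=31
Average turnaround = (1+4+24+30+12+30+31) / 7 = 132/7 = 18.86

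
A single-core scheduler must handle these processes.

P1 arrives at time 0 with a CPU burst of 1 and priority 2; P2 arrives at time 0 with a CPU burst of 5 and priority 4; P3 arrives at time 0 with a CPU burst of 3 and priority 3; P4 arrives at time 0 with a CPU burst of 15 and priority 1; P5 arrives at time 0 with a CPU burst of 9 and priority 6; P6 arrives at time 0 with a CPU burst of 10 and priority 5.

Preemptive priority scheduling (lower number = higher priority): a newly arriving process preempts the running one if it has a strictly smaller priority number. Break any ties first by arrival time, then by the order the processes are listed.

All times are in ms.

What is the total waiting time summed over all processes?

Schedule: | P4 0-15 | P1 15-16 | P3 16-19 | P2 19-24 | P6 24-34 | P5 34-43 |
Completion: P1=16  P2=24  P3=19  P4=15  P5=43  P6=34
Turnaround (C−A): P1=16  P2=24  P3=19  P4=15  P5=43  P6=34
Waiting = turnaround − burst: P1=15, P2=19, P3=16, P4=0, P5=34, P6=24
Total waiting = 15 + 19 + 16 + 0 + 34 + 24 = 108

108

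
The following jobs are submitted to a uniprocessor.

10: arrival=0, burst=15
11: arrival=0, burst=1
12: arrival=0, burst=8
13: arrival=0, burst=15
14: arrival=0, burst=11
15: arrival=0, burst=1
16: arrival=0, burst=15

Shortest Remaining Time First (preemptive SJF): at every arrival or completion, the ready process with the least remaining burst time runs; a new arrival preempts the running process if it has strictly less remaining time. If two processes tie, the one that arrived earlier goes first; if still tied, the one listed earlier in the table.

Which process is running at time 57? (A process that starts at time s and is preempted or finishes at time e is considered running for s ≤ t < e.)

16

Schedule: | 11 0-1 | 15 1-2 | 12 2-10 | 14 10-21 | 10 21-36 | 13 36-51 | 16 51-66 |
Completion: 10=36  11=1  12=10  13=51  14=21  15=2  16=66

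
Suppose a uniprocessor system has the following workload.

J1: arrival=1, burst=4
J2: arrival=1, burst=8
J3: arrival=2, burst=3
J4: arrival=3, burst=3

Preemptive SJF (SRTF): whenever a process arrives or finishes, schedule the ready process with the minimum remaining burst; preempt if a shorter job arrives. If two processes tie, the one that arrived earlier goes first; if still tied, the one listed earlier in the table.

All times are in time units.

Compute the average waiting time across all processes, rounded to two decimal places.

Gantt: | idle 0-1 | J1 1-5 | J3 5-8 | J4 8-11 | J2 11-19 |
Completion: J1=5  J2=19  J3=8  J4=11
Waiting times: J1=0, J2=10, J3=3, J4=5
Average waiting = (0+10+3+5) / 4 = 18/4 = 4.50

4.50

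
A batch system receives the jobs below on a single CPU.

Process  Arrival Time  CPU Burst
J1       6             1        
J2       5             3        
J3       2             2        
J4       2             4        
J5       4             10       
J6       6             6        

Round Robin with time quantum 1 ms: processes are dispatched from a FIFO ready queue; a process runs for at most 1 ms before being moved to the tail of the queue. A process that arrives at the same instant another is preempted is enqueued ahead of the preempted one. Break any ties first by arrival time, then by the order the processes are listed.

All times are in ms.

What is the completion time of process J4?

16

Gantt: | idle 0-2 | J3 2-3 | J4 3-4 | J3 4-5 | J5 5-6 | J4 6-7 | J2 7-8 | J1 8-9 | J6 9-10 | J5 10-11 | J4 11-12 | J2 12-13 | J6 13-14 | J5 14-15 | J4 15-16 | J2 16-17 | J6 17-18 | J5 18-19 | J6 19-20 | J5 20-21 | J6 21-22 | J5 22-23 | J6 23-24 | J5 24-28 |
Completion: J1=9  J2=17  J3=5  J4=16  J5=28  J6=24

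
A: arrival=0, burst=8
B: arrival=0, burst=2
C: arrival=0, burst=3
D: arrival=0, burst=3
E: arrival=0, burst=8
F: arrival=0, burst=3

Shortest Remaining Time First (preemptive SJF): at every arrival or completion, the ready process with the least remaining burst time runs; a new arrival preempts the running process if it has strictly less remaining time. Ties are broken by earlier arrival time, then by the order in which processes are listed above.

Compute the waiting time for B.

0

Timeline: | B 0-2 | C 2-5 | D 5-8 | F 8-11 | A 11-19 | E 19-27 |
Completion: A=19  B=2  C=5  D=8  E=27  F=11
Turnaround (C−A): A=19  B=2  C=5  D=8  E=27  F=11
Waiting(B) = turnaround − burst = 2 − 2 = 0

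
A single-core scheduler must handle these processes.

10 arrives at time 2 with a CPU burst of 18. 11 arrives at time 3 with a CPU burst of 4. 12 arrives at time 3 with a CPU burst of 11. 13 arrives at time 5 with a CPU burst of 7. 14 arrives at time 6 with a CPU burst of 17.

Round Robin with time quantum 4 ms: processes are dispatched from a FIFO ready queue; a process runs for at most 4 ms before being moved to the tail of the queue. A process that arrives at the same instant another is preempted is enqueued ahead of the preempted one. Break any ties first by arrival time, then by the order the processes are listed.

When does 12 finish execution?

Timeline: | idle 0-2 | 10 2-6 | 11 6-10 | 12 10-14 | 13 14-18 | 14 18-22 | 10 22-26 | 12 26-30 | 13 30-33 | 14 33-37 | 10 37-41 | 12 41-44 | 14 44-48 | 10 48-52 | 14 52-56 | 10 56-58 | 14 58-59 |
Completion: 10=58  11=10  12=44  13=33  14=59
Turnaround (C−A): 10=56  11=7  12=41  13=28  14=53

44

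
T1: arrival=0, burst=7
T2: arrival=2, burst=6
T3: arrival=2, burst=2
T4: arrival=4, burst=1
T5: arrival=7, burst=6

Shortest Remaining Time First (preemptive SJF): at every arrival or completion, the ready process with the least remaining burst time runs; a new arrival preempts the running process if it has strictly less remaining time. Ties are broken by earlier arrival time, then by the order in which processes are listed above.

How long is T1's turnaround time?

10

Schedule: | T1 0-2 | T3 2-4 | T4 4-5 | T1 5-10 | T2 10-16 | T5 16-22 |
Completion: T1=10  T2=16  T3=4  T4=5  T5=22
Turnaround (C−A): T1=10  T2=14  T3=2  T4=1  T5=15
Turnaround(T1) = completion − arrival = 10 − 0 = 10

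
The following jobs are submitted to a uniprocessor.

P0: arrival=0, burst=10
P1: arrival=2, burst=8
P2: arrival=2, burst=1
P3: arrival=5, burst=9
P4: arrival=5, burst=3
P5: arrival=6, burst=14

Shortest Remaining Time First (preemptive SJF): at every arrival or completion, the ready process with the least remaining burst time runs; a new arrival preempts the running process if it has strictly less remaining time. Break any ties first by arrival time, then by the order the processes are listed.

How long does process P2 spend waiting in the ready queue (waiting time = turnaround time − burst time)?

0

Timeline: | P0 0-2 | P2 2-3 | P0 3-5 | P4 5-8 | P0 8-14 | P1 14-22 | P3 22-31 | P5 31-45 |
Completion: P0=14  P1=22  P2=3  P3=31  P4=8  P5=45
Waiting(P2) = turnaround − burst = 1 − 1 = 0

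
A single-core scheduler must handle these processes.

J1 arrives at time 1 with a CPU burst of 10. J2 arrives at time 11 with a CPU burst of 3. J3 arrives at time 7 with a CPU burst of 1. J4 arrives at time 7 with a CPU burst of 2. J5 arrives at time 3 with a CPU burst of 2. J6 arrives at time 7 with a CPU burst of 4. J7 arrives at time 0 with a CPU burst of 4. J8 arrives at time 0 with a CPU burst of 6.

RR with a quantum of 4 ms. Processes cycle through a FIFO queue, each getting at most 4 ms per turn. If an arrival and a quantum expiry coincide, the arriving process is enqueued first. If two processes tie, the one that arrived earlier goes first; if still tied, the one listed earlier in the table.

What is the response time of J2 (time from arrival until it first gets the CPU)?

Gantt: | J7 0-4 | J8 4-8 | J1 8-12 | J5 12-14 | J3 14-15 | J4 15-17 | J6 17-21 | J8 21-23 | J2 23-26 | J1 26-32 |
Completion: J1=32  J2=26  J3=15  J4=17  J5=14  J6=21  J7=4  J8=23
Response(J2) = first start − arrival = 23 − 11 = 12

12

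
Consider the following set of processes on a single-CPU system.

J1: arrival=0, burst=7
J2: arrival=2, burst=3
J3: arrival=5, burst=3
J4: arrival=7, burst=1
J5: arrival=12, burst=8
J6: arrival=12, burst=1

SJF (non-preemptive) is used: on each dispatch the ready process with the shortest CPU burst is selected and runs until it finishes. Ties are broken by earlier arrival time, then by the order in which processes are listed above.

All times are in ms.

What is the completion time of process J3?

14

Timeline: | J1 0-7 | J4 7-8 | J2 8-11 | J3 11-14 | J6 14-15 | J5 15-23 |
Completion: J1=7  J2=11  J3=14  J4=8  J5=23  J6=15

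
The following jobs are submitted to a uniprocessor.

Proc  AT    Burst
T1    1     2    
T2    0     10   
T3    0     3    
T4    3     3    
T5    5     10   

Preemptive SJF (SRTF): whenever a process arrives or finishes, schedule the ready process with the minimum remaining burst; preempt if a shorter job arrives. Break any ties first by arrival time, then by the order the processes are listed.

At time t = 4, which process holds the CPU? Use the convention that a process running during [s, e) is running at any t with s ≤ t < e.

T1

Gantt: | T3 0-3 | T1 3-5 | T4 5-8 | T2 8-18 | T5 18-28 |
Completion: T1=5  T2=18  T3=3  T4=8  T5=28
Turnaround (C−A): T1=4  T2=18  T3=3  T4=5  T5=23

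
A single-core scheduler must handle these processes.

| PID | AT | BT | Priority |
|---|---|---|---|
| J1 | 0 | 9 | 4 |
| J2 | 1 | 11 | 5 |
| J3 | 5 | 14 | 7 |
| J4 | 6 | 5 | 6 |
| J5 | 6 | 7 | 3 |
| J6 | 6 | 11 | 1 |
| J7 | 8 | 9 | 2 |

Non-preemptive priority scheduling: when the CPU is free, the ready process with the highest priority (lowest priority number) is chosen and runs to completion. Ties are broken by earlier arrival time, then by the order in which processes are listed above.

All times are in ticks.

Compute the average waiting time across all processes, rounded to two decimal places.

23.00

Timeline: | J1 0-9 | J6 9-20 | J7 20-29 | J5 29-36 | J2 36-47 | J4 47-52 | J3 52-66 |
Completion: J1=9  J2=47  J3=66  J4=52  J5=36  J6=20  J7=29
Waiting times: J1=0, J2=35, J3=47, J4=41, J5=23, J6=3, J7=12
Average waiting = (0+35+47+41+23+3+12) / 7 = 161/7 = 23.00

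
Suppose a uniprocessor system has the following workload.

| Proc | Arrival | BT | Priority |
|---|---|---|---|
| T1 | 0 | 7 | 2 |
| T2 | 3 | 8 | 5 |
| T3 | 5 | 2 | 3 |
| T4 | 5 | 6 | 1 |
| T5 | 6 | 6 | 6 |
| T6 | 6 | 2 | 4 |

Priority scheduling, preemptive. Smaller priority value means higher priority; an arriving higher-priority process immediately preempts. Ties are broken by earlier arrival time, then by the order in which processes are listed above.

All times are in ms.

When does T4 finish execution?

Timeline: | T1 0-5 | T4 5-11 | T1 11-13 | T3 13-15 | T6 15-17 | T2 17-25 | T5 25-31 |
Completion: T1=13  T2=25  T3=15  T4=11  T5=31  T6=17
Turnaround (C−A): T1=13  T2=22  T3=10  T4=6  T5=25  T6=11

11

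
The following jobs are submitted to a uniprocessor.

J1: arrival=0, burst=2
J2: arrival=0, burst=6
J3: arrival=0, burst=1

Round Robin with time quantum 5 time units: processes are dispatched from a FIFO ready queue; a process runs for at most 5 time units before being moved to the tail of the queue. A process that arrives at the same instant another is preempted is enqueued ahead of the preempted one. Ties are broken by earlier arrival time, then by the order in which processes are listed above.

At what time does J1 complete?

2

Schedule: | J1 0-2 | J2 2-7 | J3 7-8 | J2 8-9 |
Completion: J1=2  J2=9  J3=8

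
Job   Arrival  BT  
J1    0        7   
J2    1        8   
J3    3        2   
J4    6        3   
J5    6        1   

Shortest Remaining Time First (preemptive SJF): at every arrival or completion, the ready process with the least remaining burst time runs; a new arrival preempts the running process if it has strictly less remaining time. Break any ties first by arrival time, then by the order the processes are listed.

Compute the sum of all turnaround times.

40

Gantt: | J1 0-3 | J3 3-5 | J1 5-6 | J5 6-7 | J1 7-10 | J4 10-13 | J2 13-21 |
Completion: J1=10  J2=21  J3=5  J4=13  J5=7
Turnaround = completion − arrival: J1=10, J2=20, J3=2, J4=7, J5=1
Total turnaround = 10 + 20 + 2 + 7 + 1 = 40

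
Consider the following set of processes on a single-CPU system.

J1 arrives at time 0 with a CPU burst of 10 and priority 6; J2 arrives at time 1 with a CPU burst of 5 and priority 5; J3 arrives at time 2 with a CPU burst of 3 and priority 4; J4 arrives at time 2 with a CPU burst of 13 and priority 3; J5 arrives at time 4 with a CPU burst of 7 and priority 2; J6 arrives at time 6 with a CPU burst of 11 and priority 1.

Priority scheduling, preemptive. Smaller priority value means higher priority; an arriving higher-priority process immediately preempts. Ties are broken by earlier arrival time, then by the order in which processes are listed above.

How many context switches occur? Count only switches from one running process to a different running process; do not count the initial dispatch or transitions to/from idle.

Timeline: | J1 0-1 | J2 1-2 | J4 2-4 | J5 4-6 | J6 6-17 | J5 17-22 | J4 22-33 | J3 33-36 | J2 36-40 | J1 40-49 |
Completion: J1=49  J2=40  J3=36  J4=33  J5=22  J6=17

9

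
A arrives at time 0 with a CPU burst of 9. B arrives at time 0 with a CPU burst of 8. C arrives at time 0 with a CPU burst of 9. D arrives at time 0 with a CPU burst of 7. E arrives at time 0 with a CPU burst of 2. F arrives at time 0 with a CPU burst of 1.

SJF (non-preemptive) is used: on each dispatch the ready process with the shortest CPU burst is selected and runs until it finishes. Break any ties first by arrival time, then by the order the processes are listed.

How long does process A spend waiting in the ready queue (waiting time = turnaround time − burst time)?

Schedule: | F 0-1 | E 1-3 | D 3-10 | B 10-18 | A 18-27 | C 27-36 |
Completion: A=27  B=18  C=36  D=10  E=3  F=1
Turnaround (C−A): A=27  B=18  C=36  D=10  E=3  F=1
Waiting(A) = turnaround − burst = 27 − 9 = 18

18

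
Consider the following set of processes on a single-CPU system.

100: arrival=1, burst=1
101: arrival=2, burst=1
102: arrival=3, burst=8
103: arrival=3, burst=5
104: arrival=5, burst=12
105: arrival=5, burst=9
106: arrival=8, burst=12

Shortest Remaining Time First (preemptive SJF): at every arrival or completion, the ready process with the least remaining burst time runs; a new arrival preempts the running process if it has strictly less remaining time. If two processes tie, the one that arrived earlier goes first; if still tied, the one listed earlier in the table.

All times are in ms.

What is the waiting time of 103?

Schedule: | idle 0-1 | 100 1-2 | 101 2-3 | 103 3-8 | 102 8-16 | 105 16-25 | 104 25-37 | 106 37-49 |
Completion: 100=2  101=3  102=16  103=8  104=37  105=25  106=49
Turnaround (C−A): 100=1  101=1  102=13  103=5  104=32  105=20  106=41
Waiting(103) = turnaround − burst = 5 − 5 = 0

0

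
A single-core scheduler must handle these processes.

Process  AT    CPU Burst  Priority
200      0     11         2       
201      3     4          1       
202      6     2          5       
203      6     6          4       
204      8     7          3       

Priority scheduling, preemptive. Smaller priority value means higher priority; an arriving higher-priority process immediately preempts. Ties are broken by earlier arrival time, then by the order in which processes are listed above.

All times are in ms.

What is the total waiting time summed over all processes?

49

Schedule: | 200 0-3 | 201 3-7 | 200 7-15 | 204 15-22 | 203 22-28 | 202 28-30 |
Completion: 200=15  201=7  202=30  203=28  204=22
Turnaround (C−A): 200=15  201=4  202=24  203=22  204=14
Waiting = turnaround − burst: 200=4, 201=0, 202=22, 203=16, 204=7
Total waiting = 4 + 0 + 22 + 16 + 7 = 49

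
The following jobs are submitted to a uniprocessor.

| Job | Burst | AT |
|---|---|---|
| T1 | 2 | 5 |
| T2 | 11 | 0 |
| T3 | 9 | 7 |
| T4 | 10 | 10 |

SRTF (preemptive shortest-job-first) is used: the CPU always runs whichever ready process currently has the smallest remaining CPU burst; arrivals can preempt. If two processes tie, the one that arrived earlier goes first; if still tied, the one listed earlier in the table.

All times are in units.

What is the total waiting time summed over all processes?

20

Gantt: | T2 0-5 | T1 5-7 | T2 7-13 | T3 13-22 | T4 22-32 |
Completion: T1=7  T2=13  T3=22  T4=32
Turnaround (C−A): T1=2  T2=13  T3=15  T4=22
Waiting = turnaround − burst: T1=0, T2=2, T3=6, T4=12
Total waiting = 0 + 2 + 6 + 12 = 20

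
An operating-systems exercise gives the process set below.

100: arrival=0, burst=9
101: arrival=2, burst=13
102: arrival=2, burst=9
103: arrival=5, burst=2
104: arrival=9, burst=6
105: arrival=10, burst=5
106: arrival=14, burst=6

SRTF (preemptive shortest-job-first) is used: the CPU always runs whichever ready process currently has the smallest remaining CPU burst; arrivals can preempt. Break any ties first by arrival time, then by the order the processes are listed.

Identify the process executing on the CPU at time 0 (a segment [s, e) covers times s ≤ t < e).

Schedule: | 100 0-5 | 103 5-7 | 100 7-11 | 105 11-16 | 104 16-22 | 106 22-28 | 102 28-37 | 101 37-50 |
Completion: 100=11  101=50  102=37  103=7  104=22  105=16  106=28

100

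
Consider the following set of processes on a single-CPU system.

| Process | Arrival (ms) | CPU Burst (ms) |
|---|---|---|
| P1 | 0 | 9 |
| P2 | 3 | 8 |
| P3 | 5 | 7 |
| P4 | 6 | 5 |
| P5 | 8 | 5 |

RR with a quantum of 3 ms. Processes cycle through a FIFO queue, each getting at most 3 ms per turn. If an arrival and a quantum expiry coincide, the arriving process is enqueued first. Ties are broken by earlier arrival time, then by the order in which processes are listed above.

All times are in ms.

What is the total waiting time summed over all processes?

Gantt: | P1 0-3 | P2 3-6 | P1 6-9 | P3 9-12 | P4 12-15 | P2 15-18 | P5 18-21 | P1 21-24 | P3 24-27 | P4 27-29 | P2 29-31 | P5 31-33 | P3 33-34 |
Completion: P1=24  P2=31  P3=34  P4=29  P5=33
Turnaround (C−A): P1=24  P2=28  P3=29  P4=23  P5=25
Waiting = turnaround − burst: P1=15, P2=20, P3=22, P4=18, P5=20
Total waiting = 15 + 20 + 22 + 18 + 20 = 95

95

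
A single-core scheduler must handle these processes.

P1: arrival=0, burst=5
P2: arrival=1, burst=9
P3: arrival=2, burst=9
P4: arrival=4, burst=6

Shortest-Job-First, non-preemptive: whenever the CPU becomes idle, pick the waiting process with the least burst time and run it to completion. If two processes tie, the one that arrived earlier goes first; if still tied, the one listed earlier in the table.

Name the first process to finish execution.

Gantt: | P1 0-5 | P4 5-11 | P2 11-20 | P3 20-29 |
Completion: P1=5  P2=20  P3=29  P4=11
Turnaround (C−A): P1=5  P2=19  P3=27  P4=7
Finish order: P1 → P4 → P2 → P3

P1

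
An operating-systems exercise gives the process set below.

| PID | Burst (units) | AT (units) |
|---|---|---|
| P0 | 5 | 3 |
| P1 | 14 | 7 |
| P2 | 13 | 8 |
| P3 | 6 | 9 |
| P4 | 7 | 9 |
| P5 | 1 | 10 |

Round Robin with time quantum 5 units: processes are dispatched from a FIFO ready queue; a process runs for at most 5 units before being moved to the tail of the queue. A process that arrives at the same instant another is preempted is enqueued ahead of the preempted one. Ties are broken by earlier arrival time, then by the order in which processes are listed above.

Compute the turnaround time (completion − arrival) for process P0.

5

Schedule: | idle 0-3 | P0 3-8 | P1 8-13 | P2 13-18 | P3 18-23 | P4 23-28 | P5 28-29 | P1 29-34 | P2 34-39 | P3 39-40 | P4 40-42 | P1 42-46 | P2 46-49 |
Completion: P0=8  P1=46  P2=49  P3=40  P4=42  P5=29
Turnaround (C−A): P0=5  P1=39  P2=41  P3=31  P4=33  P5=19
Turnaround(P0) = completion − arrival = 8 − 3 = 5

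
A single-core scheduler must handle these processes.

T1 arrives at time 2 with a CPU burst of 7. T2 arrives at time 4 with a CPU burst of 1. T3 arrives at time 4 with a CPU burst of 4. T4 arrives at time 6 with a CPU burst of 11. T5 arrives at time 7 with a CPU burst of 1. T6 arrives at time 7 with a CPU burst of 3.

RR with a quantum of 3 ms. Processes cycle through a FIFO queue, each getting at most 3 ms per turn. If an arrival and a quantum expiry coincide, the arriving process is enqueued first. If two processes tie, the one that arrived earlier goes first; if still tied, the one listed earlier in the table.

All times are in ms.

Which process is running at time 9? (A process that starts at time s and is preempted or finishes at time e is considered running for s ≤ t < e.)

T1

Schedule: | idle 0-2 | T1 2-5 | T2 5-6 | T3 6-9 | T1 9-12 | T4 12-15 | T5 15-16 | T6 16-19 | T3 19-20 | T1 20-21 | T4 21-29 |
Completion: T1=21  T2=6  T3=20  T4=29  T5=16  T6=19
Turnaround (C−A): T1=19  T2=2  T3=16  T4=23  T5=9  T6=12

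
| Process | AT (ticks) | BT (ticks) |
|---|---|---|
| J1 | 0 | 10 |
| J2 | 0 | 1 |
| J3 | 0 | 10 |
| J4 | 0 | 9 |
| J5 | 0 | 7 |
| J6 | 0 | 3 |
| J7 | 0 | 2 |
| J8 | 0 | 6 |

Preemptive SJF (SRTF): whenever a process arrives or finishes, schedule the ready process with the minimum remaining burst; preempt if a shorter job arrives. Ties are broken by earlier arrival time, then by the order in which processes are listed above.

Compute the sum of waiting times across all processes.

Timeline: | J2 0-1 | J7 1-3 | J6 3-6 | J8 6-12 | J5 12-19 | J4 19-28 | J1 28-38 | J3 38-48 |
Completion: J1=38  J2=1  J3=48  J4=28  J5=19  J6=6  J7=3  J8=12
Turnaround (C−A): J1=38  J2=1  J3=48  J4=28  J5=19  J6=6  J7=3  J8=12
Waiting = turnaround − burst: J1=28, J2=0, J3=38, J4=19, J5=12, J6=3, J7=1, J8=6
Total waiting = 28 + 0 + 38 + 19 + 12 + 3 + 1 + 6 = 107

107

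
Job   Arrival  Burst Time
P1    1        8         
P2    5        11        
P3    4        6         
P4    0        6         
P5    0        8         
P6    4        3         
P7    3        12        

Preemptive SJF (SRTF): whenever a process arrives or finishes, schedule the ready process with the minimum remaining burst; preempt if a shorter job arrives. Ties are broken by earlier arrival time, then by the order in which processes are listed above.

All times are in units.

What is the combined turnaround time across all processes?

Gantt: | P4 0-6 | P6 6-9 | P3 9-15 | P5 15-23 | P1 23-31 | P2 31-42 | P7 42-54 |
Completion: P1=31  P2=42  P3=15  P4=6  P5=23  P6=9  P7=54
Turnaround (C−A): P1=30  P2=37  P3=11  P4=6  P5=23  P6=5  P7=51
Turnaround = completion − arrival: P1=30, P2=37, P3=11, P4=6, P5=23, P6=5, P7=51
Total turnaround = 30 + 37 + 11 + 6 + 23 + 5 + 51 = 163

163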